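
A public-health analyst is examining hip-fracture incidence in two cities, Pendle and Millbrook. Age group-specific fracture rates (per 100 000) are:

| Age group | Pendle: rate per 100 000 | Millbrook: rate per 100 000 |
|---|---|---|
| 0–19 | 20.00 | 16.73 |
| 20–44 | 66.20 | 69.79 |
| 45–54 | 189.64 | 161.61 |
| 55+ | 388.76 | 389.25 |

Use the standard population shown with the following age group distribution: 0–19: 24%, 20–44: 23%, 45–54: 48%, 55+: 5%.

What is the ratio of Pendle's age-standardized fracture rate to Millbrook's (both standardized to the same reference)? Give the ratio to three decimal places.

Standard weights: 0.24, 0.23, 0.48, 0.05.
Pendle: 0.2400×20.00 + 0.2300×66.20 + 0.4800×189.64 + 0.0500×388.76 = 130.4912 per 100 000.
Millbrook: 0.2400×16.73 + 0.2300×69.79 + 0.4800×161.61 + 0.0500×389.25 = 117.1022 per 100 000.
Ratio = 130.4912 ÷ 117.1022 = 1.11434.

1.114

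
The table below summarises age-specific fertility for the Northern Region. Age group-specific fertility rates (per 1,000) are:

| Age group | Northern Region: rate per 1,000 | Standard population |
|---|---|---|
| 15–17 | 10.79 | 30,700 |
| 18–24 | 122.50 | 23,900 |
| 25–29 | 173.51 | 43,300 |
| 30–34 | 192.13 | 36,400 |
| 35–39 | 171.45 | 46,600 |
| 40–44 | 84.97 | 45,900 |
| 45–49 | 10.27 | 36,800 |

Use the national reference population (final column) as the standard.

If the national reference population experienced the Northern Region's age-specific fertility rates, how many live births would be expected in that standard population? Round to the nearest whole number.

30033

Expected live births = Σ (standard pop × age-specific rate ÷ 1,000)
= 30,700×10.79/1,000 + 23,900×122.50/1,000 + 43,300×173.51/1,000 + 36,400×192.13/1,000 + 46,600×171.45/1,000 + 45,900×84.97/1,000 + 36,800×10.27/1,000
= 331.25 + 2927.75 + 7512.98 + 6993.53 + 7989.57 + 3900.12 + 377.94 = 30033.15.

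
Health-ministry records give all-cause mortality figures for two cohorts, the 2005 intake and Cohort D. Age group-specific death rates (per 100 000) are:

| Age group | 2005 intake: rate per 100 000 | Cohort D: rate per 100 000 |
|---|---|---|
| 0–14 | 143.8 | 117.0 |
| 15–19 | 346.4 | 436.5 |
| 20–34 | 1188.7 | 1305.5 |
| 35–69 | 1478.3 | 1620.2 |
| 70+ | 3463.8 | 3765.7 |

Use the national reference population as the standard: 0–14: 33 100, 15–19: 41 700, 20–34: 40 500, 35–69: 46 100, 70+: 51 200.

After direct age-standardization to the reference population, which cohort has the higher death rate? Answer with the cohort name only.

Standard total = 212 600; weights = 0.1557, 0.1961, 0.1905, 0.2168, 0.2408.
The 2005 intake: 0.1557×143.8 + 0.1961×346.4 + 0.1905×1188.7 + 0.2168×1478.3 + 0.2408×3463.8 = 1471.5108 per 100 000.
Cohort D: 0.1557×117.0 + 0.1961×436.5 + 0.1905×1305.5 + 0.2168×1620.2 + 0.2408×3765.7 = 1610.7364 per 100 000.

Cohort D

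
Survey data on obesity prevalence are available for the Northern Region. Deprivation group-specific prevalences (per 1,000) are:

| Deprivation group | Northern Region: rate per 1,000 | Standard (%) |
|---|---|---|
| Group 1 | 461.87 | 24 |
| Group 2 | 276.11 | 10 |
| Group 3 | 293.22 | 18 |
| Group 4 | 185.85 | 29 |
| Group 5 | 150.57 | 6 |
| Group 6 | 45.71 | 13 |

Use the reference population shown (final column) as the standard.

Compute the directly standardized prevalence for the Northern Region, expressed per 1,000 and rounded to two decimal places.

260.11

Standard weights: 0.24, 0.10, 0.18, 0.29, 0.06, 0.13.
Standardized rate: 0.2400×461.87 + 0.1000×276.11 + 0.1800×293.22 + 0.2900×185.85 + 0.0600×150.57 + 0.1300×45.71 = 260.1124 per 1,000.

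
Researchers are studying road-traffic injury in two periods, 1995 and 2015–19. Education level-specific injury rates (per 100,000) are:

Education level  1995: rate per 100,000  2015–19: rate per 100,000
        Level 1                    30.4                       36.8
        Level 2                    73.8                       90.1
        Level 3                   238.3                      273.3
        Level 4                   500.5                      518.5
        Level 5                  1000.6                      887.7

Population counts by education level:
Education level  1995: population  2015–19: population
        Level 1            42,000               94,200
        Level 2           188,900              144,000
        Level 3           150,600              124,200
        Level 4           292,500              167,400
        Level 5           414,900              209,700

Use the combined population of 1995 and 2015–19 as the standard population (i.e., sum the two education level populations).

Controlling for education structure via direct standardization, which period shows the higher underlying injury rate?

Combined standard total = 1,828,400; weights = 0.0745, 0.1821, 0.1503, 0.2515, 0.3416.
1995: 0.0745×30.4 + 0.1821×73.8 + 0.1503×238.3 + 0.2515×500.5 + 0.3416×1000.6 = 519.2234 per 100,000.
2015–19: 0.0745×36.8 + 0.1821×90.1 + 0.1503×273.3 + 0.2515×518.5 + 0.3416×887.7 = 493.8880 per 100,000.

1995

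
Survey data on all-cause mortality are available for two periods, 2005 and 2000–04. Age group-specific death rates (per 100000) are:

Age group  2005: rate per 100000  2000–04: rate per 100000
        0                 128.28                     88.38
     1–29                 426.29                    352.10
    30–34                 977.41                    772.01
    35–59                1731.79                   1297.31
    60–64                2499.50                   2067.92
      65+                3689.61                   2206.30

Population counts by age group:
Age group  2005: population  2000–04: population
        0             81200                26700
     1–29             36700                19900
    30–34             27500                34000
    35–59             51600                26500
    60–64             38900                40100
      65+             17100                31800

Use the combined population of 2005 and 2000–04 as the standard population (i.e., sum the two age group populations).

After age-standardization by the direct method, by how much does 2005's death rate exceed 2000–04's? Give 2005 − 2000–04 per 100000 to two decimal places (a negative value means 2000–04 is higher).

374.30

Combined standard total = 432000; weights = 0.2498, 0.1310, 0.1424, 0.1808, 0.1829, 0.1132.
2005: 0.2498×128.28 + 0.1310×426.29 + 0.1424×977.41 + 0.1808×1731.79 + 0.1829×2499.50 + 0.1132×3689.61 = 1414.8504 per 100000.
2000–04: 0.2498×88.38 + 0.1310×352.10 + 0.1424×772.01 + 0.1808×1297.31 + 0.1829×2067.92 + 0.1132×2206.30 = 1040.5494 per 100000.
Difference = 1414.8504 − 1040.5494 = 374.3010.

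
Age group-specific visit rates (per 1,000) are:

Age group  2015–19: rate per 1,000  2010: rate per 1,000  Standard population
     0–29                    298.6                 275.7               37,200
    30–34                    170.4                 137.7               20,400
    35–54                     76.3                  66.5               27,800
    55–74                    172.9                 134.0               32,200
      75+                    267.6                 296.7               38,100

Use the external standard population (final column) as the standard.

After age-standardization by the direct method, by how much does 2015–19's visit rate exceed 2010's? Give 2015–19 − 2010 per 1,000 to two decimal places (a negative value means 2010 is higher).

12.43

Standard total = 155,700; weights = 0.2389, 0.1310, 0.1785, 0.2068, 0.2447.
2015–19: 0.2389×298.6 + 0.1310×170.4 + 0.1785×76.3 + 0.2068×172.9 + 0.2447×267.6 = 208.5303 per 1,000.
2010: 0.2389×275.7 + 0.1310×137.7 + 0.1785×66.5 + 0.2068×134.0 + 0.2447×296.7 = 196.1008 per 1,000.
Difference = 208.5303 − 196.1008 = 12.4295.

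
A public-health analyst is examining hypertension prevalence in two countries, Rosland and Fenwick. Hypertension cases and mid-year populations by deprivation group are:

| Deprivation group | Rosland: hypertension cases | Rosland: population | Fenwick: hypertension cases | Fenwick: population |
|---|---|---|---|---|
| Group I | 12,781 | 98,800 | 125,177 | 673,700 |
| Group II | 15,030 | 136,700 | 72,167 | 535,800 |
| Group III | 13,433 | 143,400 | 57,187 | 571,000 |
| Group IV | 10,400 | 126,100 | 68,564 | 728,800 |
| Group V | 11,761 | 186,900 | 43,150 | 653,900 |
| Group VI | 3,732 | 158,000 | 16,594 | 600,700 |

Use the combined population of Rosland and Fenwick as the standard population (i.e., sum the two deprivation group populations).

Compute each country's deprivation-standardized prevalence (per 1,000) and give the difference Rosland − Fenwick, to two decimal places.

Deprivation-specific rates per 1,000 for Rosland: 129.362, 109.949, 93.675, 82.474, 62.927, 23.620.
For Fenwick: 185.805, 134.690, 100.152, 94.078, 65.989, 27.624.
Combined standard total = 4,613,800; weights = 0.1674, 0.1458, 0.1548, 0.1853, 0.1822, 0.1644.
Rosland: 0.1674×129.362 + 0.1458×109.949 + 0.1548×93.675 + 0.1853×82.474 + 0.1822×62.927 + 0.1644×23.620 = 82.8235 per 1,000.
Fenwick: 0.1674×185.805 + 0.1458×134.690 + 0.1548×100.152 + 0.1853×94.078 + 0.1822×65.989 + 0.1644×27.624 = 100.2496 per 1,000.
Difference = 82.8235 − 100.2496 = -17.4261.

-17.43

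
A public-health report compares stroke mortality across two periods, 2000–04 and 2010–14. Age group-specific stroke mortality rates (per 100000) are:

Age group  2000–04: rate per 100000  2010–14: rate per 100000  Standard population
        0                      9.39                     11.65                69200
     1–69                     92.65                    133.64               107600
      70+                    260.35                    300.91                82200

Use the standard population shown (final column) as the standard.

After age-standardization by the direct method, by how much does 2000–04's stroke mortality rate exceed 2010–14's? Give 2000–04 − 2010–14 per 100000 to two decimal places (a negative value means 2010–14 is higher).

-30.51

Standard total = 259000; weights = 0.2672, 0.4154, 0.3174.
2000–04: 0.2672×9.39 + 0.4154×92.65 + 0.3174×260.35 = 123.6282 per 100000.
2010–14: 0.2672×11.65 + 0.4154×133.64 + 0.3174×300.91 = 154.1338 per 100000.
Difference = 123.6282 − 154.1338 = -30.5056.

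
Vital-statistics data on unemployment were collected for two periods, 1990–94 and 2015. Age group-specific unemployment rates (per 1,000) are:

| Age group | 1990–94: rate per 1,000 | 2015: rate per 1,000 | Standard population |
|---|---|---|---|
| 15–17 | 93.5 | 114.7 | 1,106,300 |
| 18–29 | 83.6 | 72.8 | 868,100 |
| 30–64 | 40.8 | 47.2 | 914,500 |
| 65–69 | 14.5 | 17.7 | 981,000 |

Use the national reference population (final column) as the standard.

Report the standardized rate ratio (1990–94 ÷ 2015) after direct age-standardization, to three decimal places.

Standard total = 3,869,900; weights = 0.2859, 0.2243, 0.2363, 0.2535.
1990–94: 0.2859×93.5 + 0.2243×83.6 + 0.2363×40.8 + 0.2535×14.5 = 58.7995 per 1,000.
2015: 0.2859×114.7 + 0.2243×72.8 + 0.2363×47.2 + 0.2535×17.7 = 64.7609 per 1,000.
Ratio = 58.7995 ÷ 64.7609 = 0.90795.

0.908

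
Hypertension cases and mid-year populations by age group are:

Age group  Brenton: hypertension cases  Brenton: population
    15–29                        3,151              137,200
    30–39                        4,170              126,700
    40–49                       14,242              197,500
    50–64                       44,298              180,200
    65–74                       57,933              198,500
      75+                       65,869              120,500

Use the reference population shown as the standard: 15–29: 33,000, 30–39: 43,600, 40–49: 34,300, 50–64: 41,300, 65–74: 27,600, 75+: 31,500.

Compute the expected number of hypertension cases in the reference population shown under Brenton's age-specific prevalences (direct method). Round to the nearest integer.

40093

Age-specific rates per 1,000 for Brenton: 22.966, 32.912, 72.111, 245.827, 291.854, 546.631.
Expected hypertension cases = Σ (standard pop × age-specific rate ÷ 1,000)
= 33,000×22.966/1,000 + 43,600×32.912/1,000 + 34,300×72.111/1,000 + 41,300×245.827/1,000 + 27,600×291.854/1,000 + 31,500×546.631/1,000
= 757.89 + 1434.98 + 2473.42 + 10152.65 + 8055.17 + 17218.87 = 40092.98.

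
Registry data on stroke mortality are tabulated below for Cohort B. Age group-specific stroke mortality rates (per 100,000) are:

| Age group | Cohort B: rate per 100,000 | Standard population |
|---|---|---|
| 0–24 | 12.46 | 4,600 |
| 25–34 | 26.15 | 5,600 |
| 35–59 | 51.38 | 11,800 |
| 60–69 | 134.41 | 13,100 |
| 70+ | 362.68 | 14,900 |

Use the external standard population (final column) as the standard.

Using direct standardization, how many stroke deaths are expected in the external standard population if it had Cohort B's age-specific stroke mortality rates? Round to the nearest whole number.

80

Expected stroke deaths = Σ (standard pop × age-specific rate ÷ 100,000)
= 4,600×12.46/100,000 + 5,600×26.15/100,000 + 11,800×51.38/100,000 + 13,100×134.41/100,000 + 14,900×362.68/100,000
= 0.57 + 1.46 + 6.06 + 17.61 + 54.04 = 79.75.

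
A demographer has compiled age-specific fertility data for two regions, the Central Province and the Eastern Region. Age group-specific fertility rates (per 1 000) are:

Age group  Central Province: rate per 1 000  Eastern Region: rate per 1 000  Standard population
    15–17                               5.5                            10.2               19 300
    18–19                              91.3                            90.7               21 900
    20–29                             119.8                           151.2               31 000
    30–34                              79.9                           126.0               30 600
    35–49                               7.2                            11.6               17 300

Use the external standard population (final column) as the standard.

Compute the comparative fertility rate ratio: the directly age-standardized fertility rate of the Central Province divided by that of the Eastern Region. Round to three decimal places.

Standard total = 120 100; weights = 0.1607, 0.1823, 0.2581, 0.2548, 0.1440.
The Central Province: 0.1607×5.5 + 0.1823×91.3 + 0.2581×119.8 + 0.2548×79.9 + 0.1440×7.2 = 69.8495 per 1 000.
The Eastern Region: 0.1607×10.2 + 0.1823×90.7 + 0.2581×151.2 + 0.2548×126.0 + 0.1440×11.6 = 90.9798 per 1 000.
Ratio = 69.8495 ÷ 90.9798 = 0.76775.

0.768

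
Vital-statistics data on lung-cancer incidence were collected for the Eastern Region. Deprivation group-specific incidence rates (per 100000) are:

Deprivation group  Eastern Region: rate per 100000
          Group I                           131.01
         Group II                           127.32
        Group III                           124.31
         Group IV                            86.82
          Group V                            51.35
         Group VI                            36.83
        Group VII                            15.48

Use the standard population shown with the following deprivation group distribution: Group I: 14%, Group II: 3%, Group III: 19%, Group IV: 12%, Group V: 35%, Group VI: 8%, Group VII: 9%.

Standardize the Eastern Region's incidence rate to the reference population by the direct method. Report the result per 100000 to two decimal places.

Standard weights: 0.14, 0.03, 0.19, 0.12, 0.35, 0.08, 0.09.
Standardized rate: 0.1400×131.01 + 0.0300×127.32 + 0.1900×124.31 + 0.1200×86.82 + 0.3500×51.35 + 0.0800×36.83 + 0.0900×15.48 = 78.5104 per 100000.

78.51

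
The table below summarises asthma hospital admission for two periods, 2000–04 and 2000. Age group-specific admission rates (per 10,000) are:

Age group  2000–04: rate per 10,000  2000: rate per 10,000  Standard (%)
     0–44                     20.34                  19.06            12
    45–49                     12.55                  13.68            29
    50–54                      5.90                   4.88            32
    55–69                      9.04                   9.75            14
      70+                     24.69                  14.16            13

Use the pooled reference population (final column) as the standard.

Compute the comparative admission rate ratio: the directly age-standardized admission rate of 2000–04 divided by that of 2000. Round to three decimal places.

Standard weights: 0.12, 0.29, 0.32, 0.14, 0.13.
2000–04: 0.1200×20.34 + 0.2900×12.55 + 0.3200×5.90 + 0.1400×9.04 + 0.1300×24.69 = 12.4436 per 10,000.
2000: 0.1200×19.06 + 0.2900×13.68 + 0.3200×4.88 + 0.1400×9.75 + 0.1300×14.16 = 11.0218 per 10,000.
Ratio = 12.4436 ÷ 11.0218 = 1.12900.

1.129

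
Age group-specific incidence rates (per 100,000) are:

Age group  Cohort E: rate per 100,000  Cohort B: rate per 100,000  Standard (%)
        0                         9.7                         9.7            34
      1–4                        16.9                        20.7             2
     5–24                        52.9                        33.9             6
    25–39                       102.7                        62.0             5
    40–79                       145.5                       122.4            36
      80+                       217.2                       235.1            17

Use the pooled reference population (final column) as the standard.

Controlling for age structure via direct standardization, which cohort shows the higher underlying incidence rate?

Standard weights: 0.34, 0.02, 0.06, 0.05, 0.36, 0.17.
Cohort E: 0.3400×9.7 + 0.0200×16.9 + 0.0600×52.9 + 0.0500×102.7 + 0.3600×145.5 + 0.1700×217.2 = 101.2490 per 100,000.
Cohort B: 0.3400×9.7 + 0.0200×20.7 + 0.0600×33.9 + 0.0500×62.0 + 0.3600×122.4 + 0.1700×235.1 = 92.8770 per 100,000.

Cohort E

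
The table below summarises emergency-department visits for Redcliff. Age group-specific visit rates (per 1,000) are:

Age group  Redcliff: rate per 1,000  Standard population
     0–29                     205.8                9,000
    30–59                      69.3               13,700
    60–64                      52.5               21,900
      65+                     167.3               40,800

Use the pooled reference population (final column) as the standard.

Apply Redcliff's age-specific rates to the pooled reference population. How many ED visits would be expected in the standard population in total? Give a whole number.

10777

Expected ED visits = Σ (standard pop × age-specific rate ÷ 1,000)
= 9,000×205.8/1,000 + 13,700×69.3/1,000 + 21,900×52.5/1,000 + 40,800×167.3/1,000
= 1852.20 + 949.41 + 1149.75 + 6825.84 = 10777.20.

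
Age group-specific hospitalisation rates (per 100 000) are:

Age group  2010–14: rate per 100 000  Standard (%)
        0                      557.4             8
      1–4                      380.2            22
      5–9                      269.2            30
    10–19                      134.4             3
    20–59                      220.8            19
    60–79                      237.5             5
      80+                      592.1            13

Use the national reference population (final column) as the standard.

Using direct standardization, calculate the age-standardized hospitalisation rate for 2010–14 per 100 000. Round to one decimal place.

Standard weights: 0.08, 0.22, 0.30, 0.03, 0.19, 0.05, 0.13.
Standardized rate: 0.0800×557.4 + 0.2200×380.2 + 0.3000×269.2 + 0.0300×134.4 + 0.1900×220.8 + 0.0500×237.5 + 0.1300×592.1 = 343.8280 per 100 000.

343.8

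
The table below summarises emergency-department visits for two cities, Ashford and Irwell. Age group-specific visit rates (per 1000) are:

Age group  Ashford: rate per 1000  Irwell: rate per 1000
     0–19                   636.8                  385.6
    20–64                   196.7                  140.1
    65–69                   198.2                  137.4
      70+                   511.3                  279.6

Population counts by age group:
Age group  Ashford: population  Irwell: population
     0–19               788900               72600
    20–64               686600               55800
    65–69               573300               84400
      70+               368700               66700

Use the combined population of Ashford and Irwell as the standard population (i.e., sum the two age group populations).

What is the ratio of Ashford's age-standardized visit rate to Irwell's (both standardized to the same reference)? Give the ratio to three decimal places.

1.616

Combined standard total = 2697000; weights = 0.3194, 0.2753, 0.2439, 0.1614.
Ashford: 0.3194×636.8 + 0.2753×196.7 + 0.2439×198.2 + 0.1614×511.3 = 388.4351 per 1000.
Irwell: 0.3194×385.6 + 0.2753×140.1 + 0.2439×137.4 + 0.1614×279.6 = 240.3821 per 1000.
Ratio = 388.4351 ÷ 240.3821 = 1.61591.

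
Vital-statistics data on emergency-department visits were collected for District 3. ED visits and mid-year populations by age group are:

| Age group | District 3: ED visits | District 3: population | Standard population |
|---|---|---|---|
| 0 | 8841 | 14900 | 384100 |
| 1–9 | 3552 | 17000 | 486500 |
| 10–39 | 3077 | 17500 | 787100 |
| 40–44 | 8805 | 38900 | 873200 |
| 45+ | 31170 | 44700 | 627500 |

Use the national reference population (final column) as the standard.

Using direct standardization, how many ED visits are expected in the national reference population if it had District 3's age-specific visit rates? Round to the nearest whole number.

Age-specific rates per 1000 for District 3: 593.356, 208.941, 175.829, 226.350, 697.315.
Expected ED visits = Σ (standard pop × age-specific rate ÷ 1000)
= 384100×593.356/1000 + 486500×208.941/1000 + 787100×175.829/1000 + 873200×226.350/1000 + 627500×697.315/1000
= 227907.93 + 101649.88 + 138394.67 + 197648.48 + 437565.44 = 1103166.40.

1103166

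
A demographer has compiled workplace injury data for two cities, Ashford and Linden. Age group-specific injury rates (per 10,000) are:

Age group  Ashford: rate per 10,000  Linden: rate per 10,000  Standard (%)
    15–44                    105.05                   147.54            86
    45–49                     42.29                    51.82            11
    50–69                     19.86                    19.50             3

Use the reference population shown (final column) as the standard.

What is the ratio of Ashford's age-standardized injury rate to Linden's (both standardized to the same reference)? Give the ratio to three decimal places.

Standard weights: 0.86, 0.11, 0.03.
Ashford: 0.8600×105.05 + 0.1100×42.29 + 0.0300×19.86 = 95.5907 per 10,000.
Linden: 0.8600×147.54 + 0.1100×51.82 + 0.0300×19.50 = 133.1696 per 10,000.
Ratio = 95.5907 ÷ 133.1696 = 0.71781.

0.718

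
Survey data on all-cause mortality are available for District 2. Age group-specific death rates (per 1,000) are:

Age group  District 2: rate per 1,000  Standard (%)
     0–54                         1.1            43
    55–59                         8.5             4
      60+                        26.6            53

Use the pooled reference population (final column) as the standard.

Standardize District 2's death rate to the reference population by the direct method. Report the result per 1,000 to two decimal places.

Standard weights: 0.43, 0.04, 0.53.
Standardized rate: 0.4300×1.1 + 0.0400×8.5 + 0.5300×26.6 = 14.9110 per 1,000.

14.91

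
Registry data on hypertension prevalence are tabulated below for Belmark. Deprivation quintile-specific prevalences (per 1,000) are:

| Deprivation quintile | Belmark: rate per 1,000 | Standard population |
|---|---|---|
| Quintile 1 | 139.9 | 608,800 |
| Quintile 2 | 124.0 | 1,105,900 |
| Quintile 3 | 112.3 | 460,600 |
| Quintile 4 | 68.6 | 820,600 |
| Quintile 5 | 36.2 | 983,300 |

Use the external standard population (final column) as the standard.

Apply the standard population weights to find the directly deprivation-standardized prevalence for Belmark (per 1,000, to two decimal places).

91.96

Standard total = 3,979,200; weights = 0.1530, 0.2779, 0.1158, 0.2062, 0.2471.
Standardized rate: 0.1530×139.9 + 0.2779×124.0 + 0.1158×112.3 + 0.2062×68.6 + 0.2471×36.2 = 91.9574 per 1,000.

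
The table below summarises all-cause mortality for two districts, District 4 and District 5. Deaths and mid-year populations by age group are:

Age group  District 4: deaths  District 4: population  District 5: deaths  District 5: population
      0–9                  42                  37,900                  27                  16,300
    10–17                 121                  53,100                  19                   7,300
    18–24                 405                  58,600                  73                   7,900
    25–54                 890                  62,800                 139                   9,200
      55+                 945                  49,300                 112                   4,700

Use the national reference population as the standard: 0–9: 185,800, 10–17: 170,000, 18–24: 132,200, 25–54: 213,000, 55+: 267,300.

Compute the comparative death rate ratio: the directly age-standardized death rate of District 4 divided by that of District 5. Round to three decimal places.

Age-specific rates per 1,000 for District 4: 1.108, 2.279, 6.911, 14.172, 19.168.
For District 5: 1.656, 2.603, 9.241, 15.109, 23.830.
Standard total = 968,300; weights = 0.1919, 0.1756, 0.1365, 0.2200, 0.2761.
District 4: 0.1919×1.108 + 0.1756×2.279 + 0.1365×6.911 + 0.2200×14.172 + 0.2761×19.168 = 9.9652 per 1,000.
District 5: 0.1919×1.656 + 0.1756×2.603 + 0.1365×9.241 + 0.2200×15.109 + 0.2761×23.830 = 11.9381 per 1,000.
Ratio = 9.9652 ÷ 11.9381 = 0.83474.

0.835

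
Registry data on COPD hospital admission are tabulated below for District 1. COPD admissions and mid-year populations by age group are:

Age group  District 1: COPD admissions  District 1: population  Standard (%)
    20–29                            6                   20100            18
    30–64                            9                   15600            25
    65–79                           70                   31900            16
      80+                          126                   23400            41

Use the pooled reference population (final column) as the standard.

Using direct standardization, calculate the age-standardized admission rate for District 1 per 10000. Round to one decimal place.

Age-specific rates per 10000 for District 1: 2.99, 5.77, 21.94, 53.85.
Standard weights: 0.18, 0.25, 0.16, 0.41.
Standardized rate: 0.1800×2.99 + 0.2500×5.77 + 0.1600×21.94 + 0.4100×53.85 = 27.5675 per 10000.

27.6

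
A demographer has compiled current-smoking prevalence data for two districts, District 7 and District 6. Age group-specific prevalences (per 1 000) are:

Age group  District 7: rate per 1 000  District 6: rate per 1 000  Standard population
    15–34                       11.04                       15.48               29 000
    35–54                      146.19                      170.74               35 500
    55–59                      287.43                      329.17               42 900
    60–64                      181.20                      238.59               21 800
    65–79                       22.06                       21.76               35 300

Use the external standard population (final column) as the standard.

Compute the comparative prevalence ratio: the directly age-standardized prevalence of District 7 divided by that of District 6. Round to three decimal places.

0.848

Standard total = 164 500; weights = 0.1763, 0.2158, 0.2608, 0.1325, 0.2146.
District 7: 0.1763×11.04 + 0.2158×146.19 + 0.2608×287.43 + 0.1325×181.20 + 0.2146×22.06 = 137.2008 per 1 000.
District 6: 0.1763×15.48 + 0.2158×170.74 + 0.2608×329.17 + 0.1325×238.59 + 0.2146×21.76 = 161.7080 per 1 000.
Ratio = 137.2008 ÷ 161.7080 = 0.84845.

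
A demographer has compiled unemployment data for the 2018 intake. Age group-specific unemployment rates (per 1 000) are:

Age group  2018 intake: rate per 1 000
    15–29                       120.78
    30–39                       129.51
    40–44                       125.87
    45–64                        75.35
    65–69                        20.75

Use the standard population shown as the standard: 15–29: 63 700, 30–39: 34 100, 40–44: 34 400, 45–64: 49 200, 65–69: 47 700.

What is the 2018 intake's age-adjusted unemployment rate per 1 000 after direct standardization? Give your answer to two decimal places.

92.26

Standard total = 229 100; weights = 0.2780, 0.1488, 0.1502, 0.2148, 0.2082.
Standardized rate: 0.2780×120.78 + 0.1488×129.51 + 0.1502×125.87 + 0.2148×75.35 + 0.2082×20.75 = 92.2606 per 1 000.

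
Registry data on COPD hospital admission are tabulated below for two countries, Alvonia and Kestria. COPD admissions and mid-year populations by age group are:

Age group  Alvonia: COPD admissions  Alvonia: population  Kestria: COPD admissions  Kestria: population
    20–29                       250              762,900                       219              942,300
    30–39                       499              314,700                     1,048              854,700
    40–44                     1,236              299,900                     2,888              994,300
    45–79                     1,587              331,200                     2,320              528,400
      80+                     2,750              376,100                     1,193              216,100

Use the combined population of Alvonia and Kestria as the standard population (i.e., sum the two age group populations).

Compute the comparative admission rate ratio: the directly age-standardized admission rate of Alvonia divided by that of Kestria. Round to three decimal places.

Age-specific rates per 10,000 for Alvonia: 3.28, 15.86, 41.21, 47.92, 73.12.
For Kestria: 2.32, 12.26, 29.05, 43.91, 55.21.
Combined standard total = 5,620,600; weights = 0.3034, 0.2081, 0.2303, 0.1529, 0.1054.
Alvonia: 0.3034×3.28 + 0.2081×15.86 + 0.2303×41.21 + 0.1529×47.92 + 0.1054×73.12 = 28.8153 per 10,000.
Kestria: 0.3034×2.32 + 0.2081×12.26 + 0.2303×29.05 + 0.1529×43.91 + 0.1054×55.21 = 22.4758 per 10,000.
Ratio = 28.8153 ÷ 22.4758 = 1.28206.

1.282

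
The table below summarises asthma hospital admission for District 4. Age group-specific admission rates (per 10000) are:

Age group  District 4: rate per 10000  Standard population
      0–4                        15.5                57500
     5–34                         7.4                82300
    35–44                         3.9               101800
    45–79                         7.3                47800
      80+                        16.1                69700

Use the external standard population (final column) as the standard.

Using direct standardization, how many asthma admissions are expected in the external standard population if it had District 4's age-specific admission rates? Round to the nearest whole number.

Expected asthma admissions = Σ (standard pop × age-specific rate ÷ 10000)
= 57500×15.5/10000 + 82300×7.4/10000 + 101800×3.9/10000 + 47800×7.3/10000 + 69700×16.1/10000
= 89.12 + 60.90 + 39.70 + 34.89 + 112.22 = 336.84.

337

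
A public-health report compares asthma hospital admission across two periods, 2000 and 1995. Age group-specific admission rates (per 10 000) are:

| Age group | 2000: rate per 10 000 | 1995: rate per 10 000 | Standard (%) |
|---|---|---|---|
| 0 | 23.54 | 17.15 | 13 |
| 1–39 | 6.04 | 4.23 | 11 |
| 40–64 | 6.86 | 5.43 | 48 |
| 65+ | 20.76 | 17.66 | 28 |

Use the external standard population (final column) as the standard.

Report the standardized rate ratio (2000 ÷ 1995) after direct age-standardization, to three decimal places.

Standard weights: 0.13, 0.11, 0.48, 0.28.
2000: 0.1300×23.54 + 0.1100×6.04 + 0.4800×6.86 + 0.2800×20.76 = 12.8302 per 10 000.
1995: 0.1300×17.15 + 0.1100×4.23 + 0.4800×5.43 + 0.2800×17.66 = 10.2460 per 10 000.
Ratio = 12.8302 ÷ 10.2460 = 1.25222.

1.252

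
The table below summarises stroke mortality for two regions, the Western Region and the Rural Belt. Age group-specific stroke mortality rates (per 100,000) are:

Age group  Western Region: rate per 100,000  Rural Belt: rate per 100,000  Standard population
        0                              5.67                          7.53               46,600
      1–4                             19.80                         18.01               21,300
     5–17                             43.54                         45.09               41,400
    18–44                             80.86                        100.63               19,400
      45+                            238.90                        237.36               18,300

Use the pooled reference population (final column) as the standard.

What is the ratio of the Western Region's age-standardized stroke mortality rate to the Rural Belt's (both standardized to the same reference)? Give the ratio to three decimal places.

Standard total = 147,000; weights = 0.3170, 0.1449, 0.2816, 0.1320, 0.1245.
The Western Region: 0.3170×5.67 + 0.1449×19.80 + 0.2816×43.54 + 0.1320×80.86 + 0.1245×238.90 = 57.3406 per 100,000.
The Rural Belt: 0.3170×7.53 + 0.1449×18.01 + 0.2816×45.09 + 0.1320×100.63 + 0.1245×237.36 = 60.5248 per 100,000.
Ratio = 57.3406 ÷ 60.5248 = 0.94739.

0.947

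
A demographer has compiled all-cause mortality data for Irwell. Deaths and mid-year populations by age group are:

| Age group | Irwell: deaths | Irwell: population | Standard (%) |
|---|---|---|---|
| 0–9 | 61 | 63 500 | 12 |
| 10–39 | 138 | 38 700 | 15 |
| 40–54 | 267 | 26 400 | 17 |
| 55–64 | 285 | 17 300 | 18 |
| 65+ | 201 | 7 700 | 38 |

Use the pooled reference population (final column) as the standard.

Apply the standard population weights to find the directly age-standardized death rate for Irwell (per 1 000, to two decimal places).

Age-specific rates per 1 000 for Irwell: 0.961, 3.566, 10.114, 16.474, 26.104.
Standard weights: 0.12, 0.15, 0.17, 0.18, 0.38.
Standardized rate: 0.1200×0.961 + 0.1500×3.566 + 0.1700×10.114 + 0.1800×16.474 + 0.3800×26.104 = 15.2543 per 1 000.

15.25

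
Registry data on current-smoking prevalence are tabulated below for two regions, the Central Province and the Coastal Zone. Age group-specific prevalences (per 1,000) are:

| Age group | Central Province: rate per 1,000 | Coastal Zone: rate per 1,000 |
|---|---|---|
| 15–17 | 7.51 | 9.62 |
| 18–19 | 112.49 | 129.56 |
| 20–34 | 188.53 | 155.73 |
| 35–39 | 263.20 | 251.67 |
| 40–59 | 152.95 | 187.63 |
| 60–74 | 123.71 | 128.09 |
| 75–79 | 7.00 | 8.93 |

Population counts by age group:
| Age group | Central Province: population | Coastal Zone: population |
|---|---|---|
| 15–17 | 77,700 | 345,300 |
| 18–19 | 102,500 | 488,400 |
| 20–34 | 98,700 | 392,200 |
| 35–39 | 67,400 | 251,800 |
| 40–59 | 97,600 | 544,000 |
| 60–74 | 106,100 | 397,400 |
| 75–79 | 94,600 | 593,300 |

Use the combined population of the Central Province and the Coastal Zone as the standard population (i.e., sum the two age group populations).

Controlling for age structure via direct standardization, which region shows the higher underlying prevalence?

Coastal Zone

Combined standard total = 3,657,000; weights = 0.1157, 0.1616, 0.1342, 0.0873, 0.1754, 0.1377, 0.1881.
The Central Province: 0.1157×7.51 + 0.1616×112.49 + 0.1342×188.53 + 0.0873×263.20 + 0.1754×152.95 + 0.1377×123.71 + 0.1881×7.00 = 112.5091 per 1,000.
The Coastal Zone: 0.1157×9.62 + 0.1616×129.56 + 0.1342×155.73 + 0.0873×251.67 + 0.1754×187.63 + 0.1377×128.09 + 0.1881×8.93 = 117.1525 per 1,000.
The crude rates (119.73 vs 115.96) would put the Central Province higher, but that reflects its age composition; once standardized to a common age structure, the Coastal Zone has the higher underlying rate.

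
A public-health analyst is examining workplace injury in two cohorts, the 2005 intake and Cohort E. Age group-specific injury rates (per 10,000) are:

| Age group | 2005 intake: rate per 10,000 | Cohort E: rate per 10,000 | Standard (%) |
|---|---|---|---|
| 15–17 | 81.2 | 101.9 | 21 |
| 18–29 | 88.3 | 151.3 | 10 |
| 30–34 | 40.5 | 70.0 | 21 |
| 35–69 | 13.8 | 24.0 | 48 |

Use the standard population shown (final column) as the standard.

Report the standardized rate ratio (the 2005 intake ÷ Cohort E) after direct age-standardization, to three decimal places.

0.654

Standard weights: 0.21, 0.10, 0.21, 0.48.
The 2005 intake: 0.2100×81.2 + 0.1000×88.3 + 0.2100×40.5 + 0.4800×13.8 = 41.0110 per 10,000.
Cohort E: 0.2100×101.9 + 0.1000×151.3 + 0.2100×70.0 + 0.4800×24.0 = 62.7490 per 10,000.
Ratio = 41.0110 ÷ 62.7490 = 0.65357.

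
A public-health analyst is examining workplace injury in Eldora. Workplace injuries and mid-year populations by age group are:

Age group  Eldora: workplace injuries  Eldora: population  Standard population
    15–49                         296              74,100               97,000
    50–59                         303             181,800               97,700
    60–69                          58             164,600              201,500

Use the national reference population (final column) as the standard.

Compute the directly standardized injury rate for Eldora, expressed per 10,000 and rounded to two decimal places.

Age-specific rates per 10,000 for Eldora: 39.95, 16.67, 3.52.
Standard total = 396,200; weights = 0.2448, 0.2466, 0.5086.
Standardized rate: 0.2448×39.95 + 0.2466×16.67 + 0.5086×3.52 = 15.6818 per 10,000.

15.68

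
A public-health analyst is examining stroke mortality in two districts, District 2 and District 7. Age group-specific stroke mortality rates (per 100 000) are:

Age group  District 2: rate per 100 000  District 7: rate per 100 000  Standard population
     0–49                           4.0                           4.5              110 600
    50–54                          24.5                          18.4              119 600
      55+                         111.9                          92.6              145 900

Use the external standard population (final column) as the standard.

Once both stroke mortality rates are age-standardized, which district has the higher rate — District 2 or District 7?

Standard total = 376 100; weights = 0.2941, 0.3180, 0.3879.
District 2: 0.2941×4.0 + 0.3180×24.5 + 0.3879×111.9 = 52.3765 per 100 000.
District 7: 0.2941×4.5 + 0.3180×18.4 + 0.3879×92.6 = 43.0967 per 100 000.

District 2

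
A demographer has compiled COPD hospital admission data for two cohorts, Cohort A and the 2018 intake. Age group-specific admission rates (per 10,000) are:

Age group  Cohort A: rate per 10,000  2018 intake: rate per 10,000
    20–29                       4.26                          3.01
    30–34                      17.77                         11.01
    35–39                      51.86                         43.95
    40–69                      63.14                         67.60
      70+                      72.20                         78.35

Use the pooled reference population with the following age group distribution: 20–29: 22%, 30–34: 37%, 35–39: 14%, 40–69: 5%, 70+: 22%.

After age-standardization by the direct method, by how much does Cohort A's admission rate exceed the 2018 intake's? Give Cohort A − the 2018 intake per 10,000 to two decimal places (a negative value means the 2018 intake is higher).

2.31

Standard weights: 0.22, 0.37, 0.14, 0.05, 0.22.
Cohort A: 0.2200×4.26 + 0.3700×17.77 + 0.1400×51.86 + 0.0500×63.14 + 0.2200×72.20 = 33.8135 per 10,000.
The 2018 intake: 0.2200×3.01 + 0.3700×11.01 + 0.1400×43.95 + 0.0500×67.60 + 0.2200×78.35 = 31.5059 per 10,000.
Difference = 33.8135 − 31.5059 = 2.3076.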